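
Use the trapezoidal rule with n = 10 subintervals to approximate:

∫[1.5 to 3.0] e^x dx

f(x) = e^x
a = 1.5, b = 3.0, n = 10
h = (b - a)/n = 0.150000

Trapezoidal rule: (h/2)[f(x₀) + 2f(x₁) + 2f(x₂) + ... + f(xₙ)]

x_0 = 1.5000, f(x_0) = 4.481689, coefficient = 1
x_1 = 1.6500, f(x_1) = 5.206980, coefficient = 2
x_2 = 1.8000, f(x_2) = 6.049647, coefficient = 2
x_3 = 1.9500, f(x_3) = 7.028688, coefficient = 2
x_4 = 2.1000, f(x_4) = 8.166170, coefficient = 2
x_5 = 2.2500, f(x_5) = 9.487736, coefficient = 2
x_6 = 2.4000, f(x_6) = 11.023176, coefficient = 2
x_7 = 2.5500, f(x_7) = 12.807104, coefficient = 2
x_8 = 2.7000, f(x_8) = 14.879732, coefficient = 2
x_9 = 2.8500, f(x_9) = 17.287782, coefficient = 2
x_10 = 3.0000, f(x_10) = 20.085537, coefficient = 1

I ≈ (0.150000/2) × 208.441255 = 15.633094
Exact value: 15.603848
Error: 0.029246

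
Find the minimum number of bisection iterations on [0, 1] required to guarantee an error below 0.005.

We need (b-a)/2^n ≤ 0.005
(1 - 0)/2^n ≤ 0.005
1/2^n ≤ 0.005
2^n ≥ 200
n ≥ log₂(200) = 7.64
n ≥ 8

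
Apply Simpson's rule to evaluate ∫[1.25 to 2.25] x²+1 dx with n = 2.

f(x) = x²+1
a = 1.25, b = 2.25, n = 2
h = (b - a)/n = 0.500000

Simpson's rule: (h/3)[f(x₀) + 4f(x₁) + 2f(x₂) + ... + f(xₙ)]

x_0 = 1.2500, f(x_0) = 2.562500, coefficient = 1
x_1 = 1.7500, f(x_1) = 4.062500, coefficient = 4
x_2 = 2.2500, f(x_2) = 6.062500, coefficient = 1

I ≈ (0.500000/3) × 24.875000 = 4.145833
Exact value: 4.145833
Error: 0.000000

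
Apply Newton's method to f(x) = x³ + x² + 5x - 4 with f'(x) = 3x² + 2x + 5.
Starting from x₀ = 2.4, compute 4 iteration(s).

f(x) = x³ + x² + 5x - 4
f'(x) = 3x² + 2x + 5
x₀ = 2.4

Newton-Raphson formula: x_{n+1} = x_n - f(x_n)/f'(x_n)

Iteration 1:
  f(2.400000) = 27.584000
  f'(2.400000) = 27.080000
  x_1 = 2.400000 - 27.584000/27.080000 = 1.381388
Iteration 2:
  f(1.381388) = 7.451189
  f'(1.381388) = 13.487479
  x_2 = 1.381388 - 7.451189/13.487479 = 0.828936
Iteration 3:
  f(0.828936) = 1.401407
  f'(0.828936) = 8.719278
  x_3 = 0.828936 - 1.401407/8.719278 = 0.668211
Iteration 4:
  f(0.668211) = 0.085921
  f'(0.668211) = 7.675940
  x_4 = 0.668211 - 0.085921/7.675940 = 0.657017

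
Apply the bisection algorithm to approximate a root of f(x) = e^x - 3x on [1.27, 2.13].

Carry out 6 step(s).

f(x) = e^x - 3x
Initial interval: [1.27, 2.13]

Iteration 1:
  c_1 = (1.270000 + 2.130000)/2 = 1.700000
  f(c_1) = f(1.700000) = 0.373947
  f(a) × f(c) < 0, new interval: [1.270000, 1.700000]
Iteration 2:
  c_2 = (1.270000 + 1.700000)/2 = 1.485000
  f(c_2) = f(1.485000) = -0.040035
  f(a) × f(c) ≥ 0, new interval: [1.485000, 1.700000]
Iteration 3:
  c_3 = (1.485000 + 1.700000)/2 = 1.592500
  f(c_3) = f(1.592500) = 0.138524
  f(a) × f(c) < 0, new interval: [1.485000, 1.592500]
Iteration 4:
  c_4 = (1.485000 + 1.592500)/2 = 1.538750
  f(c_4) = f(1.538750) = 0.042513
  f(a) × f(c) < 0, new interval: [1.485000, 1.538750]
Iteration 5:
  c_5 = (1.485000 + 1.538750)/2 = 1.511875
  f(c_5) = f(1.511875) = -0.000399
  f(a) × f(c) ≥ 0, new interval: [1.511875, 1.538750]
Iteration 6:
  c_6 = (1.511875 + 1.538750)/2 = 1.525312
  f(c_6) = f(1.525312) = 0.020642
  f(a) × f(c) < 0, new interval: [1.511875, 1.525312]

After 6 iteration(s), the approximation is c_6 = 1.525312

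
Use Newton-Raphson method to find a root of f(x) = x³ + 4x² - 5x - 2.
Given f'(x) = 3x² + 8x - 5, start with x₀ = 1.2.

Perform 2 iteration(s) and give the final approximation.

f(x) = x³ + 4x² - 5x - 2
f'(x) = 3x² + 8x - 5
x₀ = 1.2

Newton-Raphson formula: x_{n+1} = x_n - f(x_n)/f'(x_n)

Iteration 1:
  f(1.200000) = -0.512000
  f'(1.200000) = 8.920000
  x_1 = 1.200000 - (-0.512000)/8.920000 = 1.257399
Iteration 2:
  f(1.257399) = 0.025229
  f'(1.257399) = 9.802350
  x_2 = 1.257399 - 0.025229/9.802350 = 1.254825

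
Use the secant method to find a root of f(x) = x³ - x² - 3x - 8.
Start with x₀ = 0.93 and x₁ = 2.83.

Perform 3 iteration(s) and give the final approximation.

f(x) = x³ - x² - 3x - 8
x₀ = 0.93, x₁ = 2.83

Secant formula: x_{n+1} = x_n - f(x_n)(x_n - x_{n-1})/(f(x_n) - f(x_{n-1}))

Iteration 1:
  f(0.930000) = -10.850543
  f(2.830000) = -1.833713
  x_2 = 2.830000 - (-1.833713)×(2.830000 - 0.930000)/(-1.833713 - (-10.850543))
       = 3.216395
Iteration 2:
  f(2.830000) = -1.833713
  f(3.216395) = 5.279849
  x_3 = 3.216395 - 5.279849×(3.216395 - 2.830000)/(5.279849 - (-1.833713))
       = 2.929604
Iteration 3:
  f(3.216395) = 5.279849
  f(2.929604) = -0.227838
  x_4 = 2.929604 - (-0.227838)×(2.929604 - 3.216395)/(-0.227838 - 5.279849)
       = 2.941467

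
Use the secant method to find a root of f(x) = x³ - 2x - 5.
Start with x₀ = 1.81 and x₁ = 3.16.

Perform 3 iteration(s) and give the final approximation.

f(x) = x³ - 2x - 5
x₀ = 1.81, x₁ = 3.16

Secant formula: x_{n+1} = x_n - f(x_n)(x_n - x_{n-1})/(f(x_n) - f(x_{n-1}))

Iteration 1:
  f(1.810000) = -2.690259
  f(3.160000) = 20.234496
  x_2 = 3.160000 - 20.234496×(3.160000 - 1.810000)/(20.234496 - (-2.690259))
       = 1.968425
Iteration 2:
  f(3.160000) = 20.234496
  f(1.968425) = -1.309802
  x_3 = 1.968425 - (-1.309802)×(1.968425 - 3.160000)/(-1.309802 - 20.234496)
       = 2.040867
Iteration 3:
  f(1.968425) = -1.309802
  f(2.040867) = -0.581236
  x_4 = 2.040867 - (-0.581236)×(2.040867 - 1.968425)/(-0.581236 - (-1.309802))
       = 2.098661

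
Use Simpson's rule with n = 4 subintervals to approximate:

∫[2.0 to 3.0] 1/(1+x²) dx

f(x) = 1/(1+x²)
a = 2.0, b = 3.0, n = 4
h = (b - a)/n = 0.250000

Simpson's rule: (h/3)[f(x₀) + 4f(x₁) + 2f(x₂) + ... + f(xₙ)]

x_0 = 2.0000, f(x_0) = 0.200000, coefficient = 1
x_1 = 2.2500, f(x_1) = 0.164948, coefficient = 4
x_2 = 2.5000, f(x_2) = 0.137931, coefficient = 2
x_3 = 2.7500, f(x_3) = 0.116788, coefficient = 4
x_4 = 3.0000, f(x_4) = 0.100000, coefficient = 1

I ≈ (0.250000/3) × 1.702809 = 0.141901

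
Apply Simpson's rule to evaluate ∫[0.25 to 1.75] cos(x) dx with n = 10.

f(x) = cos(x)
a = 0.25, b = 1.75, n = 10
h = (b - a)/n = 0.150000

Simpson's rule: (h/3)[f(x₀) + 4f(x₁) + 2f(x₂) + ... + f(xₙ)]

x_0 = 0.2500, f(x_0) = 0.968912, coefficient = 1
x_1 = 0.4000, f(x_1) = 0.921061, coefficient = 4
x_2 = 0.5500, f(x_2) = 0.852525, coefficient = 2
x_3 = 0.7000, f(x_3) = 0.764842, coefficient = 4
x_4 = 0.8500, f(x_4) = 0.659983, coefficient = 2
x_5 = 1.0000, f(x_5) = 0.540302, coefficient = 4
x_6 = 1.1500, f(x_6) = 0.408487, coefficient = 2
x_7 = 1.3000, f(x_7) = 0.267499, coefficient = 4
x_8 = 1.4500, f(x_8) = 0.120503, coefficient = 2
x_9 = 1.6000, f(x_9) = -0.029200, coefficient = 4
x_10 = 1.7500, f(x_10) = -0.178246, coefficient = 1

I ≈ (0.150000/3) × 14.731681 = 0.736584
Exact value: 0.736582
Error: 0.000002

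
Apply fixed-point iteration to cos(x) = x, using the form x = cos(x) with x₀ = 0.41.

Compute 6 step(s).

Equation: cos(x) = x
Fixed-point form: x = cos(x)
x₀ = 0.41

x_1 = g(0.410000) = 0.917121
x_2 = g(0.917121) = 0.608108
x_3 = g(0.608108) = 0.820730
x_4 = g(0.820730) = 0.681687
x_5 = g(0.681687) = 0.776511
x_6 = g(0.776511) = 0.713363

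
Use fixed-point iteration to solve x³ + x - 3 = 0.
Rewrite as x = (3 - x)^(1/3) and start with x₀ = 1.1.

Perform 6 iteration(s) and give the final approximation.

Equation: x³ + x - 3 = 0
Fixed-point form: x = (3 - x)^(1/3)
x₀ = 1.1

x_1 = g(1.100000) = 1.238562
x_2 = g(1.238562) = 1.207691
x_3 = g(1.207691) = 1.214705
x_4 = g(1.214705) = 1.213119
x_5 = g(1.213119) = 1.213478
x_6 = g(1.213478) = 1.213397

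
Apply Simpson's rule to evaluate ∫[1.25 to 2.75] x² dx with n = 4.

f(x) = x²
a = 1.25, b = 2.75, n = 4
h = (b - a)/n = 0.375000

Simpson's rule: (h/3)[f(x₀) + 4f(x₁) + 2f(x₂) + ... + f(xₙ)]

x_0 = 1.2500, f(x_0) = 1.562500, coefficient = 1
x_1 = 1.6250, f(x_1) = 2.640625, coefficient = 4
x_2 = 2.0000, f(x_2) = 4.000000, coefficient = 2
x_3 = 2.3750, f(x_3) = 5.640625, coefficient = 4
x_4 = 2.7500, f(x_4) = 7.562500, coefficient = 1

I ≈ (0.375000/3) × 50.250000 = 6.281250
Exact value: 6.281250
Error: 0.000000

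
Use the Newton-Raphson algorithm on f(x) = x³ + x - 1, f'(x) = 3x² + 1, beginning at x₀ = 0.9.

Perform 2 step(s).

f(x) = x³ + x - 1
f'(x) = 3x² + 1
x₀ = 0.9

Newton-Raphson formula: x_{n+1} = x_n - f(x_n)/f'(x_n)

Iteration 1:
  f(0.900000) = 0.629000
  f'(0.900000) = 3.430000
  x_1 = 0.900000 - 0.629000/3.430000 = 0.716618
Iteration 2:
  f(0.716618) = 0.084631
  f'(0.716618) = 2.540624
  x_2 = 0.716618 - 0.084631/2.540624 = 0.683307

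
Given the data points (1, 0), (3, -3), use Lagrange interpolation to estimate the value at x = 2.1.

Lagrange interpolation formula:
P(x) = Σ yᵢ × Lᵢ(x)
where Lᵢ(x) = Π_{j≠i} (x - xⱼ)/(xᵢ - xⱼ)

L_0(2.1) = (2.1 - 3)/(1 - 3) = 0.450000
L_1(2.1) = (2.1 - 1)/(3 - 1) = 0.550000

P(2.1) = 0×L_0(2.1) + (-3)×L_1(2.1)
P(2.1) = -1.650000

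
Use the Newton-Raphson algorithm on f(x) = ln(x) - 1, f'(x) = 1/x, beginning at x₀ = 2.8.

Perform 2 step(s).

f(x) = ln(x) - 1
f'(x) = 1/x
x₀ = 2.8

Newton-Raphson formula: x_{n+1} = x_n - f(x_n)/f'(x_n)

Iteration 1:
  f(2.800000) = 0.029619
  f'(2.800000) = 0.357143
  x_1 = 2.800000 - 0.029619/0.357143 = 2.717066
Iteration 2:
  f(2.717066) = -0.000448
  f'(2.717066) = 0.368044
  x_2 = 2.717066 - (-0.000448)/0.368044 = 2.718282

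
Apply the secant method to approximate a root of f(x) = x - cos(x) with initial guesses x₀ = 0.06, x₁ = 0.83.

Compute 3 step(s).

f(x) = x - cos(x)
x₀ = 0.06, x₁ = 0.83

Secant formula: x_{n+1} = x_n - f(x_n)(x_n - x_{n-1})/(f(x_n) - f(x_{n-1}))

Iteration 1:
  f(0.060000) = -0.938201
  f(0.830000) = 0.155124
  x_2 = 0.830000 - 0.155124×(0.830000 - 0.060000)/(0.155124 - (-0.938201))
       = 0.720750
Iteration 2:
  f(0.830000) = 0.155124
  f(0.720750) = -0.030561
  x_3 = 0.720750 - (-0.030561)×(0.720750 - 0.830000)/(-0.030561 - 0.155124)
       = 0.738731
Iteration 3:
  f(0.720750) = -0.030561
  f(0.738731) = -0.000593
  x_4 = 0.738731 - (-0.000593)×(0.738731 - 0.720750)/(-0.000593 - (-0.030561))
       = 0.739087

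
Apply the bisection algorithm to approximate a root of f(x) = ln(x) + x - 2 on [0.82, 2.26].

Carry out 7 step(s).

f(x) = ln(x) + x - 2
Initial interval: [0.82, 2.26]

Iteration 1:
  c_1 = (0.820000 + 2.260000)/2 = 1.540000
  f(c_1) = f(1.540000) = -0.028218
  f(a) × f(c) ≥ 0, new interval: [1.540000, 2.260000]
Iteration 2:
  c_2 = (1.540000 + 2.260000)/2 = 1.900000
  f(c_2) = f(1.900000) = 0.541854
  f(a) × f(c) < 0, new interval: [1.540000, 1.900000]
Iteration 3:
  c_3 = (1.540000 + 1.900000)/2 = 1.720000
  f(c_3) = f(1.720000) = 0.262324
  f(a) × f(c) < 0, new interval: [1.540000, 1.720000]
Iteration 4:
  c_4 = (1.540000 + 1.720000)/2 = 1.630000
  f(c_4) = f(1.630000) = 0.118580
  f(a) × f(c) < 0, new interval: [1.540000, 1.630000]
Iteration 5:
  c_5 = (1.540000 + 1.630000)/2 = 1.585000
  f(c_5) = f(1.585000) = 0.045584
  f(a) × f(c) < 0, new interval: [1.540000, 1.585000]
Iteration 6:
  c_6 = (1.540000 + 1.585000)/2 = 1.562500
  f(c_6) = f(1.562500) = 0.008787
  f(a) × f(c) < 0, new interval: [1.540000, 1.562500]
Iteration 7:
  c_7 = (1.540000 + 1.562500)/2 = 1.551250
  f(c_7) = f(1.551250) = -0.009689
  f(a) × f(c) ≥ 0, new interval: [1.551250, 1.562500]

After 7 iteration(s), the approximation is c_7 = 1.551250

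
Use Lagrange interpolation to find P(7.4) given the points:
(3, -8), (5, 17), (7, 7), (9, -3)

Lagrange interpolation formula:
P(x) = Σ yᵢ × Lᵢ(x)
where Lᵢ(x) = Π_{j≠i} (x - xⱼ)/(xᵢ - xⱼ)

L_0(7.4) = (7.4 - 5)/(3 - 5) × (7.4 - 7)/(3 - 7) × (7.4 - 9)/(3 - 9) = 0.032000
L_1(7.4) = (7.4 - 3)/(5 - 3) × (7.4 - 7)/(5 - 7) × (7.4 - 9)/(5 - 9) = -0.176000
L_2(7.4) = (7.4 - 3)/(7 - 3) × (7.4 - 5)/(7 - 5) × (7.4 - 9)/(7 - 9) = 1.056000
L_3(7.4) = (7.4 - 3)/(9 - 3) × (7.4 - 5)/(9 - 5) × (7.4 - 7)/(9 - 7) = 0.088000

P(7.4) = (-8)×L_0(7.4) + 17×L_1(7.4) + 7×L_2(7.4) + (-3)×L_3(7.4)
P(7.4) = 3.880000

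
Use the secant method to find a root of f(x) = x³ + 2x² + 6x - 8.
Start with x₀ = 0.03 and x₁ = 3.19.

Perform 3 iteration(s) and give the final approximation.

f(x) = x³ + 2x² + 6x - 8
x₀ = 0.03, x₁ = 3.19

Secant formula: x_{n+1} = x_n - f(x_n)(x_n - x_{n-1})/(f(x_n) - f(x_{n-1}))

Iteration 1:
  f(0.030000) = -7.818173
  f(3.190000) = 63.953959
  x_2 = 3.190000 - 63.953959×(3.190000 - 0.030000)/(63.953959 - (-7.818173))
       = 0.374220
Iteration 2:
  f(3.190000) = 63.953959
  f(0.374220) = -5.422190
  x_3 = 0.374220 - (-5.422190)×(0.374220 - 3.190000)/(-5.422190 - 63.953959)
       = 0.594292
Iteration 3:
  f(0.374220) = -5.422190
  f(0.594292) = -3.517993
  x_4 = 0.594292 - (-3.517993)×(0.594292 - 0.374220)/(-3.517993 - (-5.422190))
       = 1.000872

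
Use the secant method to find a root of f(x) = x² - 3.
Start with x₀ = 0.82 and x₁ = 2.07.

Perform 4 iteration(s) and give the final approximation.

f(x) = x² - 3
x₀ = 0.82, x₁ = 2.07

Secant formula: x_{n+1} = x_n - f(x_n)(x_n - x_{n-1})/(f(x_n) - f(x_{n-1}))

Iteration 1:
  f(0.820000) = -2.327600
  f(2.070000) = 1.284900
  x_2 = 2.070000 - 1.284900×(2.070000 - 0.820000)/(1.284900 - (-2.327600))
       = 1.625398
Iteration 2:
  f(2.070000) = 1.284900
  f(1.625398) = -0.358082
  x_3 = 1.625398 - (-0.358082)×(1.625398 - 2.070000)/(-0.358082 - 1.284900)
       = 1.722297
Iteration 3:
  f(1.625398) = -0.358082
  f(1.722297) = -0.033692
  x_4 = 1.722297 - (-0.033692)×(1.722297 - 1.625398)/(-0.033692 - (-0.358082))
       = 1.732362
Iteration 4:
  f(1.722297) = -0.033692
  f(1.732362) = 0.001077
  x_5 = 1.732362 - 0.001077×(1.732362 - 1.722297)/(0.001077 - (-0.033692))
       = 1.732050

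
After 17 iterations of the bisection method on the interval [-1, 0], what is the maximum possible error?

Bisection error bound: |error| ≤ (b-a)/2^n
|error| ≤ (0 - (-1))/2^17 = 1/2^17
|error| ≤ 0.0000076294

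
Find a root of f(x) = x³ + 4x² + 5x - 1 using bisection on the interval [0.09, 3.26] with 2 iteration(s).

f(x) = x³ + 4x² + 5x - 1
Initial interval: [0.09, 3.26]

Iteration 1:
  c_1 = (0.090000 + 3.260000)/2 = 1.675000
  f(c_1) = f(1.675000) = 23.296922
  f(a) × f(c) < 0, new interval: [0.090000, 1.675000]
Iteration 2:
  c_2 = (0.090000 + 1.675000)/2 = 0.882500
  f(c_2) = f(0.882500) = 7.215022
  f(a) × f(c) < 0, new interval: [0.090000, 0.882500]

After 2 iteration(s), the approximation is c_2 = 0.882500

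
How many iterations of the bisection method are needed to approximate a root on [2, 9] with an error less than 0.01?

We need (b-a)/2^n ≤ 0.01
(9 - 2)/2^n ≤ 0.01
7/2^n ≤ 0.01
2^n ≥ 700
n ≥ log₂(700) = 9.45
n ≥ 10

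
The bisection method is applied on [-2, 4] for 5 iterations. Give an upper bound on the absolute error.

Bisection error bound: |error| ≤ (b-a)/2^n
|error| ≤ (4 - (-2))/2^5 = 6/2^5
|error| ≤ 0.1875000000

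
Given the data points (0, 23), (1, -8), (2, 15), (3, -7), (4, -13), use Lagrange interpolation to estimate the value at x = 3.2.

Lagrange interpolation formula:
P(x) = Σ yᵢ × Lᵢ(x)
where Lᵢ(x) = Π_{j≠i} (x - xⱼ)/(xᵢ - xⱼ)

L_0(3.2) = (3.2 - 1)/(0 - 1) × (3.2 - 2)/(0 - 2) × (3.2 - 3)/(0 - 3) × (3.2 - 4)/(0 - 4) = -0.017600
L_1(3.2) = (3.2 - 0)/(1 - 0) × (3.2 - 2)/(1 - 2) × (3.2 - 3)/(1 - 3) × (3.2 - 4)/(1 - 4) = 0.102400
L_2(3.2) = (3.2 - 0)/(2 - 0) × (3.2 - 1)/(2 - 1) × (3.2 - 3)/(2 - 3) × (3.2 - 4)/(2 - 4) = -0.281600
L_3(3.2) = (3.2 - 0)/(3 - 0) × (3.2 - 1)/(3 - 1) × (3.2 - 2)/(3 - 2) × (3.2 - 4)/(3 - 4) = 1.126400
L_4(3.2) = (3.2 - 0)/(4 - 0) × (3.2 - 1)/(4 - 1) × (3.2 - 2)/(4 - 2) × (3.2 - 3)/(4 - 3) = 0.070400

P(3.2) = 23×L_0(3.2) + (-8)×L_1(3.2) + 15×L_2(3.2) + (-7)×L_3(3.2) + (-13)×L_4(3.2)
P(3.2) = -14.248000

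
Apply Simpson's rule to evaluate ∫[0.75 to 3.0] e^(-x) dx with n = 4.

f(x) = e^(-x)
a = 0.75, b = 3.0, n = 4
h = (b - a)/n = 0.562500

Simpson's rule: (h/3)[f(x₀) + 4f(x₁) + 2f(x₂) + ... + f(xₙ)]

x_0 = 0.7500, f(x_0) = 0.472367, coefficient = 1
x_1 = 1.3125, f(x_1) = 0.269146, coefficient = 4
x_2 = 1.8750, f(x_2) = 0.153355, coefficient = 2
x_3 = 2.4375, f(x_3) = 0.087379, coefficient = 4
x_4 = 3.0000, f(x_4) = 0.049787, coefficient = 1

I ≈ (0.562500/3) × 2.254965 = 0.422806
Exact value: 0.422579
Error: 0.000226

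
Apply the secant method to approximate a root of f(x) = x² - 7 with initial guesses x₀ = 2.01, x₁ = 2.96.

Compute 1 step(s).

f(x) = x² - 7
x₀ = 2.01, x₁ = 2.96

Secant formula: x_{n+1} = x_n - f(x_n)(x_n - x_{n-1})/(f(x_n) - f(x_{n-1}))

Iteration 1:
  f(2.010000) = -2.959900
  f(2.960000) = 1.761600
  x_2 = 2.960000 - 1.761600×(2.960000 - 2.010000)/(1.761600 - (-2.959900))
       = 2.605553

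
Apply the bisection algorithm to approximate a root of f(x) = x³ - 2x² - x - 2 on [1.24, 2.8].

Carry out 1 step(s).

f(x) = x³ - 2x² - x - 2
Initial interval: [1.24, 2.8]

Iteration 1:
  c_1 = (1.240000 + 2.800000)/2 = 2.020000
  f(c_1) = f(2.020000) = -3.938392
  f(a) × f(c) ≥ 0, new interval: [2.020000, 2.800000]

After 1 iteration(s), the approximation is c_1 = 2.020000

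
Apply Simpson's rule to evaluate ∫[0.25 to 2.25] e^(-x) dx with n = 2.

f(x) = e^(-x)
a = 0.25, b = 2.25, n = 2
h = (b - a)/n = 1.000000

Simpson's rule: (h/3)[f(x₀) + 4f(x₁) + 2f(x₂) + ... + f(xₙ)]

x_0 = 0.2500, f(x_0) = 0.778801, coefficient = 1
x_1 = 1.2500, f(x_1) = 0.286505, coefficient = 4
x_2 = 2.2500, f(x_2) = 0.105399, coefficient = 1

I ≈ (1.000000/3) × 2.030219 = 0.676740
Exact value: 0.673402
Error: 0.003338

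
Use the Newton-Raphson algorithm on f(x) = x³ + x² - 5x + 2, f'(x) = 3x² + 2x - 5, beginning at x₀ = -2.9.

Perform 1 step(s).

f(x) = x³ + x² - 5x + 2
f'(x) = 3x² + 2x - 5
x₀ = -2.9

Newton-Raphson formula: x_{n+1} = x_n - f(x_n)/f'(x_n)

Iteration 1:
  f(-2.900000) = 0.521000
  f'(-2.900000) = 14.430000
  x_1 = -2.900000 - 0.521000/14.430000 = -2.936105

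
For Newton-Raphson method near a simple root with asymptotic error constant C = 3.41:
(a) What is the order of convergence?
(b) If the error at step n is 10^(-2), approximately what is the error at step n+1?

(a) Newton-Raphson has quadratic (order 2) convergence near simple roots.
    This means |e_{n+1}| ≈ C|e_n|².

(b) With |e_n| = 10^(-2) and C = 3.41:
    |e_{n+1}| ≈ 3.41 × (10^(-2))² = 3.41 × 10^(-4)

(a) 2 (quadratic); (b) |e_{n+1}| ≈ 3.410e-04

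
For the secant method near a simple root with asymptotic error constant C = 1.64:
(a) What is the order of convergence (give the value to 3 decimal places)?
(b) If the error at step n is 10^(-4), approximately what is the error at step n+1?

(a) Secant method has superlinear convergence with order φ = (1+√5)/2 ≈ 1.618.
    This means |e_{n+1}| ≈ C|e_n|^1.618.

(b) With |e_n| = 10^(-4) and C = 1.64:
    |e_{n+1}| ≈ 1.64 × (10^(-4))^1.618 = 1.64 × 10^(-6.47)

(a) ≈ 1.618 (golden ratio); (b) |e_{n+1}| ≈ 5.530e-07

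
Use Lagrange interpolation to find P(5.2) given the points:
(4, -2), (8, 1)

Lagrange interpolation formula:
P(x) = Σ yᵢ × Lᵢ(x)
where Lᵢ(x) = Π_{j≠i} (x - xⱼ)/(xᵢ - xⱼ)

L_0(5.2) = (5.2 - 8)/(4 - 8) = 0.700000
L_1(5.2) = (5.2 - 4)/(8 - 4) = 0.300000

P(5.2) = (-2)×L_0(5.2) + 1×L_1(5.2)
P(5.2) = -1.100000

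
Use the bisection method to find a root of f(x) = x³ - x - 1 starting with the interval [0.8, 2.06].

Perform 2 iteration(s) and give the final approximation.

f(x) = x³ - x - 1
Initial interval: [0.8, 2.06]

Iteration 1:
  c_1 = (0.800000 + 2.060000)/2 = 1.430000
  f(c_1) = f(1.430000) = 0.494207
  f(a) × f(c) < 0, new interval: [0.800000, 1.430000]
Iteration 2:
  c_2 = (0.800000 + 1.430000)/2 = 1.115000
  f(c_2) = f(1.115000) = -0.728804
  f(a) × f(c) ≥ 0, new interval: [1.115000, 1.430000]

After 2 iteration(s), the approximation is c_2 = 1.115000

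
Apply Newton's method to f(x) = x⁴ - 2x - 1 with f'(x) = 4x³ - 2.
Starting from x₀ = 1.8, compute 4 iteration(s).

f(x) = x⁴ - 2x - 1
f'(x) = 4x³ - 2
x₀ = 1.8

Newton-Raphson formula: x_{n+1} = x_n - f(x_n)/f'(x_n)

Iteration 1:
  f(1.800000) = 5.897600
  f'(1.800000) = 21.328000
  x_1 = 1.800000 - 5.897600/21.328000 = 1.523481
Iteration 2:
  f(1.523481) = 1.340051
  f'(1.523481) = 12.143960
  x_2 = 1.523481 - 1.340051/12.143960 = 1.413134
Iteration 3:
  f(1.413134) = 0.161530
  f'(1.413134) = 9.287812
  x_3 = 1.413134 - 0.161530/9.287812 = 1.395742
Iteration 4:
  f(1.395742) = 0.003594
  f'(1.395742) = 8.876160
  x_4 = 1.395742 - 0.003594/8.876160 = 1.395337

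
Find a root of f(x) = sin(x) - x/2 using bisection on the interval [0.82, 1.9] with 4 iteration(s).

f(x) = sin(x) - x/2
Initial interval: [0.82, 1.9]

Iteration 1:
  c_1 = (0.820000 + 1.900000)/2 = 1.360000
  f(c_1) = f(1.360000) = 0.297865
  f(a) × f(c) ≥ 0, new interval: [1.360000, 1.900000]
Iteration 2:
  c_2 = (1.360000 + 1.900000)/2 = 1.630000
  f(c_2) = f(1.630000) = 0.183248
  f(a) × f(c) ≥ 0, new interval: [1.630000, 1.900000]
Iteration 3:
  c_3 = (1.630000 + 1.900000)/2 = 1.765000
  f(c_3) = f(1.765000) = 0.098702
  f(a) × f(c) ≥ 0, new interval: [1.765000, 1.900000]
Iteration 4:
  c_4 = (1.765000 + 1.900000)/2 = 1.832500
  f(c_4) = f(1.832500) = 0.049701
  f(a) × f(c) ≥ 0, new interval: [1.832500, 1.900000]

After 4 iteration(s), the approximation is c_4 = 1.832500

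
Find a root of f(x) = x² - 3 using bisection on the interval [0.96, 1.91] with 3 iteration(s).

f(x) = x² - 3
Initial interval: [0.96, 1.91]

Iteration 1:
  c_1 = (0.960000 + 1.910000)/2 = 1.435000
  f(c_1) = f(1.435000) = -0.940775
  f(a) × f(c) ≥ 0, new interval: [1.435000, 1.910000]
Iteration 2:
  c_2 = (1.435000 + 1.910000)/2 = 1.672500
  f(c_2) = f(1.672500) = -0.202744
  f(a) × f(c) ≥ 0, new interval: [1.672500, 1.910000]
Iteration 3:
  c_3 = (1.672500 + 1.910000)/2 = 1.791250
  f(c_3) = f(1.791250) = 0.208577
  f(a) × f(c) < 0, new interval: [1.672500, 1.791250]

After 3 iteration(s), the approximation is c_3 = 1.791250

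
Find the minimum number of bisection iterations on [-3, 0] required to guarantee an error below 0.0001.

We need (b-a)/2^n ≤ 0.0001
(0 - (-3))/2^n ≤ 0.0001
3/2^n ≤ 0.0001
2^n ≥ 30000
n ≥ log₂(30000) = 14.87
n ≥ 15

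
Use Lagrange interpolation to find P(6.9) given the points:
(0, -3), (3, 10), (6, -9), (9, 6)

Lagrange interpolation formula:
P(x) = Σ yᵢ × Lᵢ(x)
where Lᵢ(x) = Π_{j≠i} (x - xⱼ)/(xᵢ - xⱼ)

L_0(6.9) = (6.9 - 3)/(0 - 3) × (6.9 - 6)/(0 - 6) × (6.9 - 9)/(0 - 9) = 0.045500
L_1(6.9) = (6.9 - 0)/(3 - 0) × (6.9 - 6)/(3 - 6) × (6.9 - 9)/(3 - 9) = -0.241500
L_2(6.9) = (6.9 - 0)/(6 - 0) × (6.9 - 3)/(6 - 3) × (6.9 - 9)/(6 - 9) = 1.046500
L_3(6.9) = (6.9 - 0)/(9 - 0) × (6.9 - 3)/(9 - 3) × (6.9 - 6)/(9 - 6) = 0.149500

P(6.9) = (-3)×L_0(6.9) + 10×L_1(6.9) + (-9)×L_2(6.9) + 6×L_3(6.9)
P(6.9) = -11.073000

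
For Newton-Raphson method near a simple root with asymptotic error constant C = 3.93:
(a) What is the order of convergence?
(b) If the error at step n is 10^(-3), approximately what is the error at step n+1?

(a) Newton-Raphson has quadratic (order 2) convergence near simple roots.
    This means |e_{n+1}| ≈ C|e_n|².

(b) With |e_n| = 10^(-3) and C = 3.93:
    |e_{n+1}| ≈ 3.93 × (10^(-3))² = 3.93 × 10^(-6)

(a) 2 (quadratic); (b) |e_{n+1}| ≈ 3.930e-06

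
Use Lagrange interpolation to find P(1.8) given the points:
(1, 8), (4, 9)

Lagrange interpolation formula:
P(x) = Σ yᵢ × Lᵢ(x)
where Lᵢ(x) = Π_{j≠i} (x - xⱼ)/(xᵢ - xⱼ)

L_0(1.8) = (1.8 - 4)/(1 - 4) = 0.733333
L_1(1.8) = (1.8 - 1)/(4 - 1) = 0.266667

P(1.8) = 8×L_0(1.8) + 9×L_1(1.8)
P(1.8) = 8.266667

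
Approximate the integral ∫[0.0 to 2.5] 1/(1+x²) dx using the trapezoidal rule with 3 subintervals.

f(x) = 1/(1+x²)
a = 0.0, b = 2.5, n = 3
h = (b - a)/n = 0.833333

Trapezoidal rule: (h/2)[f(x₀) + 2f(x₁) + 2f(x₂) + ... + f(xₙ)]

x_0 = 0.0000, f(x_0) = 1.000000, coefficient = 1
x_1 = 0.8333, f(x_1) = 0.590164, coefficient = 2
x_2 = 1.6667, f(x_2) = 0.264706, coefficient = 2
x_3 = 2.5000, f(x_3) = 0.137931, coefficient = 1

I ≈ (0.833333/2) × 2.847671 = 1.186529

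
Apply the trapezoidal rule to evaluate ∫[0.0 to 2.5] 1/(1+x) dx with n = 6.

f(x) = 1/(1+x)
a = 0.0, b = 2.5, n = 6
h = (b - a)/n = 0.416667

Trapezoidal rule: (h/2)[f(x₀) + 2f(x₁) + 2f(x₂) + ... + f(xₙ)]

x_0 = 0.0000, f(x_0) = 1.000000, coefficient = 1
x_1 = 0.4167, f(x_1) = 0.705882, coefficient = 2
x_2 = 0.8333, f(x_2) = 0.545455, coefficient = 2
x_3 = 1.2500, f(x_3) = 0.444444, coefficient = 2
x_4 = 1.6667, f(x_4) = 0.375000, coefficient = 2
x_5 = 2.0833, f(x_5) = 0.324324, coefficient = 2
x_6 = 2.5000, f(x_6) = 0.285714, coefficient = 1

I ≈ (0.416667/2) × 6.075926 = 1.265818
Exact value: 1.252763
Error: 0.013055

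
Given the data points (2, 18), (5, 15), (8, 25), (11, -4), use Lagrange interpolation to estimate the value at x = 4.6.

Lagrange interpolation formula:
P(x) = Σ yᵢ × Lᵢ(x)
where Lᵢ(x) = Π_{j≠i} (x - xⱼ)/(xᵢ - xⱼ)

L_0(4.6) = (4.6 - 5)/(2 - 5) × (4.6 - 8)/(2 - 8) × (4.6 - 11)/(2 - 11) = 0.053728
L_1(4.6) = (4.6 - 2)/(5 - 2) × (4.6 - 8)/(5 - 8) × (4.6 - 11)/(5 - 11) = 1.047704
L_2(4.6) = (4.6 - 2)/(8 - 2) × (4.6 - 5)/(8 - 5) × (4.6 - 11)/(8 - 11) = -0.123259
L_3(4.6) = (4.6 - 2)/(11 - 2) × (4.6 - 5)/(11 - 5) × (4.6 - 8)/(11 - 8) = 0.021827

P(4.6) = 18×L_0(4.6) + 15×L_1(4.6) + 25×L_2(4.6) + (-4)×L_3(4.6)
P(4.6) = 13.513877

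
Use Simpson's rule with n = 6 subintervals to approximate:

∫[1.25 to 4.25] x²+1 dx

f(x) = x²+1
a = 1.25, b = 4.25, n = 6
h = (b - a)/n = 0.500000

Simpson's rule: (h/3)[f(x₀) + 4f(x₁) + 2f(x₂) + ... + f(xₙ)]

x_0 = 1.2500, f(x_0) = 2.562500, coefficient = 1
x_1 = 1.7500, f(x_1) = 4.062500, coefficient = 4
x_2 = 2.2500, f(x_2) = 6.062500, coefficient = 2
x_3 = 2.7500, f(x_3) = 8.562500, coefficient = 4
x_4 = 3.2500, f(x_4) = 11.562500, coefficient = 2
x_5 = 3.7500, f(x_5) = 15.062500, coefficient = 4
x_6 = 4.2500, f(x_6) = 19.062500, coefficient = 1

I ≈ (0.500000/3) × 167.625000 = 27.937500
Exact value: 27.937500
Error: 0.000000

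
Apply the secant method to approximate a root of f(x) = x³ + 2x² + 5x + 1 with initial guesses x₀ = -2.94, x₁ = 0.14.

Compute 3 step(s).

f(x) = x³ + 2x² + 5x + 1
x₀ = -2.94, x₁ = 0.14

Secant formula: x_{n+1} = x_n - f(x_n)(x_n - x_{n-1})/(f(x_n) - f(x_{n-1}))

Iteration 1:
  f(-2.940000) = -21.824984
  f(0.140000) = 1.741944
  x_2 = 0.140000 - 1.741944×(0.140000 - (-2.940000))/(1.741944 - (-21.824984))
       = -0.087657
Iteration 2:
  f(0.140000) = 1.741944
  f(-0.087657) = 0.576407
  x_3 = -0.087657 - 0.576407×(-0.087657 - 0.140000)/(0.576407 - 1.741944)
       = -0.200244
Iteration 3:
  f(-0.087657) = 0.576407
  f(-0.200244) = 0.070948
  x_4 = -0.200244 - 0.070948×(-0.200244 - (-0.087657))/(0.070948 - 0.576407)
       = -0.216047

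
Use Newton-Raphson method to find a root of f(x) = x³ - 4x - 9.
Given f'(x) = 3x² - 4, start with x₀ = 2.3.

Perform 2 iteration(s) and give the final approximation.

f(x) = x³ - 4x - 9
f'(x) = 3x² - 4
x₀ = 2.3

Newton-Raphson formula: x_{n+1} = x_n - f(x_n)/f'(x_n)

Iteration 1:
  f(2.300000) = -6.033000
  f'(2.300000) = 11.870000
  x_1 = 2.300000 - (-6.033000)/11.870000 = 2.808256
Iteration 2:
  f(2.808256) = 1.913732
  f'(2.808256) = 19.658907
  x_2 = 2.808256 - 1.913732/19.658907 = 2.710909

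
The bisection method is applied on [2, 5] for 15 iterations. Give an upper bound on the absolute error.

Bisection error bound: |error| ≤ (b-a)/2^n
|error| ≤ (5 - 2)/2^15 = 3/2^15
|error| ≤ 0.0000915527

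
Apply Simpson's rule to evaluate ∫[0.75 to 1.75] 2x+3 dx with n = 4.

f(x) = 2x+3
a = 0.75, b = 1.75, n = 4
h = (b - a)/n = 0.250000

Simpson's rule: (h/3)[f(x₀) + 4f(x₁) + 2f(x₂) + ... + f(xₙ)]

x_0 = 0.7500, f(x_0) = 4.500000, coefficient = 1
x_1 = 1.0000, f(x_1) = 5.000000, coefficient = 4
x_2 = 1.2500, f(x_2) = 5.500000, coefficient = 2
x_3 = 1.5000, f(x_3) = 6.000000, coefficient = 4
x_4 = 1.7500, f(x_4) = 6.500000, coefficient = 1

I ≈ (0.250000/3) × 66.000000 = 5.500000
Exact value: 5.500000
Error: 0.000000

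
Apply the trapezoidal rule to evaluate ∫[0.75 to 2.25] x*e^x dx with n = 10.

f(x) = x*e^x
a = 0.75, b = 2.25, n = 10
h = (b - a)/n = 0.150000

Trapezoidal rule: (h/2)[f(x₀) + 2f(x₁) + 2f(x₂) + ... + f(xₙ)]

x_0 = 0.7500, f(x_0) = 1.587750, coefficient = 1
x_1 = 0.9000, f(x_1) = 2.213643, coefficient = 2
x_2 = 1.0500, f(x_2) = 3.000534, coefficient = 2
x_3 = 1.2000, f(x_3) = 3.984140, coefficient = 2
x_4 = 1.3500, f(x_4) = 5.207524, coefficient = 2
x_5 = 1.5000, f(x_5) = 6.722534, coefficient = 2
x_6 = 1.6500, f(x_6) = 8.591517, coefficient = 2
x_7 = 1.8000, f(x_7) = 10.889365, coefficient = 2
x_8 = 1.9500, f(x_8) = 13.705941, coefficient = 2
x_9 = 2.1000, f(x_9) = 17.148957, coefficient = 2
x_10 = 2.2500, f(x_10) = 21.347406, coefficient = 1

I ≈ (0.150000/2) × 165.863465 = 12.439760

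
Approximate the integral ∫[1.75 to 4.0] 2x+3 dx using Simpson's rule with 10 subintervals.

f(x) = 2x+3
a = 1.75, b = 4.0, n = 10
h = (b - a)/n = 0.225000

Simpson's rule: (h/3)[f(x₀) + 4f(x₁) + 2f(x₂) + ... + f(xₙ)]

x_0 = 1.7500, f(x_0) = 6.500000, coefficient = 1
x_1 = 1.9750, f(x_1) = 6.950000, coefficient = 4
x_2 = 2.2000, f(x_2) = 7.400000, coefficient = 2
x_3 = 2.4250, f(x_3) = 7.850000, coefficient = 4
x_4 = 2.6500, f(x_4) = 8.300000, coefficient = 2
x_5 = 2.8750, f(x_5) = 8.750000, coefficient = 4
x_6 = 3.1000, f(x_6) = 9.200000, coefficient = 2
x_7 = 3.3250, f(x_7) = 9.650000, coefficient = 4
x_8 = 3.5500, f(x_8) = 10.100000, coefficient = 2
x_9 = 3.7750, f(x_9) = 10.550000, coefficient = 4
x_10 = 4.0000, f(x_10) = 11.000000, coefficient = 1

I ≈ (0.225000/3) × 262.500000 = 19.687500
Exact value: 19.687500
Error: 0.000000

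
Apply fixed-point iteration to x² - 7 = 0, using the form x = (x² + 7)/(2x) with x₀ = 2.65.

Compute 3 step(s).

Equation: x² - 7 = 0
Fixed-point form: x = (x² + 7)/(2x)
x₀ = 2.65

x_1 = g(2.650000) = 2.645755
x_2 = g(2.645755) = 2.645751
x_3 = g(2.645751) = 2.645751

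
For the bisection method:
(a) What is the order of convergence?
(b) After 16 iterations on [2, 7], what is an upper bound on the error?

(a) Bisection has linear (order 1) convergence; the error is halved each step.

(b) Error bound = (b-a)/2^n = (7 - 2)/2^{16}
    = 5/2^{16}

(a) 1 (linear); (b) error ≤ 7.63e-05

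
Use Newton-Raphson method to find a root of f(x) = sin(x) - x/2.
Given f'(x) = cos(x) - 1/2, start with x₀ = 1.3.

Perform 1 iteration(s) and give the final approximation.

f(x) = sin(x) - x/2
f'(x) = cos(x) - 1/2
x₀ = 1.3

Newton-Raphson formula: x_{n+1} = x_n - f(x_n)/f'(x_n)

Iteration 1:
  f(1.300000) = 0.313558
  f'(1.300000) = -0.232501
  x_1 = 1.300000 - 0.313558/(-0.232501) = 2.648631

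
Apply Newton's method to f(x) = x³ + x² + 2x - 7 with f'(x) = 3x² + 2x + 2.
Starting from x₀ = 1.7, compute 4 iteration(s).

f(x) = x³ + x² + 2x - 7
f'(x) = 3x² + 2x + 2
x₀ = 1.7

Newton-Raphson formula: x_{n+1} = x_n - f(x_n)/f'(x_n)

Iteration 1:
  f(1.700000) = 4.203000
  f'(1.700000) = 14.070000
  x_1 = 1.700000 - 4.203000/14.070000 = 1.401279
Iteration 2:
  f(1.401279) = 0.517672
  f'(1.401279) = 10.693310
  x_2 = 1.401279 - 0.517672/10.693310 = 1.352869
Iteration 3:
  f(1.352869) = 0.012082
  f'(1.352869) = 10.196497
  x_3 = 1.352869 - 0.012082/10.196497 = 1.351684
Iteration 4:
  f(1.351684) = 0.000007
  f'(1.351684) = 10.184513
  x_4 = 1.351684 - 0.000007/10.184513 = 1.351683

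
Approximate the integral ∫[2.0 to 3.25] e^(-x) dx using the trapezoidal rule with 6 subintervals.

f(x) = e^(-x)
a = 2.0, b = 3.25, n = 6
h = (b - a)/n = 0.208333

Trapezoidal rule: (h/2)[f(x₀) + 2f(x₁) + 2f(x₂) + ... + f(xₙ)]

x_0 = 2.0000, f(x_0) = 0.135335, coefficient = 1
x_1 = 2.2083, f(x_1) = 0.109884, coefficient = 2
x_2 = 2.4167, f(x_2) = 0.089219, coefficient = 2
x_3 = 2.6250, f(x_3) = 0.072440, coefficient = 2
x_4 = 2.8333, f(x_4) = 0.058816, coefficient = 2
x_5 = 3.0417, f(x_5) = 0.047755, coefficient = 2
x_6 = 3.2500, f(x_6) = 0.038774, coefficient = 1

I ≈ (0.208333/2) × 0.930337 = 0.096910
Exact value: 0.096561
Error: 0.000349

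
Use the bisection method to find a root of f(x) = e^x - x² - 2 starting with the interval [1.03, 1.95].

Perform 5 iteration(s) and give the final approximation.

f(x) = e^x - x² - 2
Initial interval: [1.03, 1.95]

Iteration 1:
  c_1 = (1.030000 + 1.950000)/2 = 1.490000
  f(c_1) = f(1.490000) = 0.216996
  f(a) × f(c) < 0, new interval: [1.030000, 1.490000]
Iteration 2:
  c_2 = (1.030000 + 1.490000)/2 = 1.260000
  f(c_2) = f(1.260000) = -0.062179
  f(a) × f(c) ≥ 0, new interval: [1.260000, 1.490000]
Iteration 3:
  c_3 = (1.260000 + 1.490000)/2 = 1.375000
  f(c_3) = f(1.375000) = 0.064452
  f(a) × f(c) < 0, new interval: [1.260000, 1.375000]
Iteration 4:
  c_4 = (1.260000 + 1.375000)/2 = 1.317500
  f(c_4) = f(1.317500) = -0.001732
  f(a) × f(c) ≥ 0, new interval: [1.317500, 1.375000]
Iteration 5:
  c_5 = (1.317500 + 1.375000)/2 = 1.346250
  f(c_5) = f(1.346250) = 0.030598
  f(a) × f(c) < 0, new interval: [1.317500, 1.346250]

After 5 iteration(s), the approximation is c_5 = 1.346250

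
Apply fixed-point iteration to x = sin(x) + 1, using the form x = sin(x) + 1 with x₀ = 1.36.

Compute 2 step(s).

Equation: x = sin(x) + 1
Fixed-point form: x = sin(x) + 1
x₀ = 1.36

x_1 = g(1.360000) = 1.977865
x_2 = g(1.977865) = 1.918285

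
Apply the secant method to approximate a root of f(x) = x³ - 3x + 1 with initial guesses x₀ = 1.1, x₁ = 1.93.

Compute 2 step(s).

f(x) = x³ - 3x + 1
x₀ = 1.1, x₁ = 1.93

Secant formula: x_{n+1} = x_n - f(x_n)(x_n - x_{n-1})/(f(x_n) - f(x_{n-1}))

Iteration 1:
  f(1.100000) = -0.969000
  f(1.930000) = 2.399057
  x_2 = 1.930000 - 2.399057×(1.930000 - 1.100000)/(2.399057 - (-0.969000))
       = 1.338793
Iteration 2:
  f(1.930000) = 2.399057
  f(1.338793) = -0.616770
  x_3 = 1.338793 - (-0.616770)×(1.338793 - 1.930000)/(-0.616770 - 2.399057)
       = 1.459702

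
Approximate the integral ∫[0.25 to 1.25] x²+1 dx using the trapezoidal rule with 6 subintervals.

f(x) = x²+1
a = 0.25, b = 1.25, n = 6
h = (b - a)/n = 0.166667

Trapezoidal rule: (h/2)[f(x₀) + 2f(x₁) + 2f(x₂) + ... + f(xₙ)]

x_0 = 0.2500, f(x_0) = 1.062500, coefficient = 1
x_1 = 0.4167, f(x_1) = 1.173611, coefficient = 2
x_2 = 0.5833, f(x_2) = 1.340278, coefficient = 2
x_3 = 0.7500, f(x_3) = 1.562500, coefficient = 2
x_4 = 0.9167, f(x_4) = 1.840278, coefficient = 2
x_5 = 1.0833, f(x_5) = 2.173611, coefficient = 2
x_6 = 1.2500, f(x_6) = 2.562500, coefficient = 1

I ≈ (0.166667/2) × 19.805556 = 1.650463
Exact value: 1.645833
Error: 0.004630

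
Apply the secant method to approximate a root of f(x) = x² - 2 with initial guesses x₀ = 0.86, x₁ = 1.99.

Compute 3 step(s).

f(x) = x² - 2
x₀ = 0.86, x₁ = 1.99

Secant formula: x_{n+1} = x_n - f(x_n)(x_n - x_{n-1})/(f(x_n) - f(x_{n-1}))

Iteration 1:
  f(0.860000) = -1.260400
  f(1.990000) = 1.960100
  x_2 = 1.990000 - 1.960100×(1.990000 - 0.860000)/(1.960100 - (-1.260400))
       = 1.302246
Iteration 2:
  f(1.990000) = 1.960100
  f(1.302246) = -0.304156
  x_3 = 1.302246 - (-0.304156)×(1.302246 - 1.990000)/(-0.304156 - 1.960100)
       = 1.394631
Iteration 3:
  f(1.302246) = -0.304156
  f(1.394631) = -0.055004
  x_4 = 1.394631 - (-0.055004)×(1.394631 - 1.302246)/(-0.055004 - (-0.304156))
       = 1.415027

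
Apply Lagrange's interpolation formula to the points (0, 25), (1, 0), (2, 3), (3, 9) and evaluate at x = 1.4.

Lagrange interpolation formula:
P(x) = Σ yᵢ × Lᵢ(x)
where Lᵢ(x) = Π_{j≠i} (x - xⱼ)/(xᵢ - xⱼ)

L_0(1.4) = (1.4 - 1)/(0 - 1) × (1.4 - 2)/(0 - 2) × (1.4 - 3)/(0 - 3) = -0.064000
L_1(1.4) = (1.4 - 0)/(1 - 0) × (1.4 - 2)/(1 - 2) × (1.4 - 3)/(1 - 3) = 0.672000
L_2(1.4) = (1.4 - 0)/(2 - 0) × (1.4 - 1)/(2 - 1) × (1.4 - 3)/(2 - 3) = 0.448000
L_3(1.4) = (1.4 - 0)/(3 - 0) × (1.4 - 1)/(3 - 1) × (1.4 - 2)/(3 - 2) = -0.056000

P(1.4) = 25×L_0(1.4) + 0×L_1(1.4) + 3×L_2(1.4) + 9×L_3(1.4)
P(1.4) = -0.760000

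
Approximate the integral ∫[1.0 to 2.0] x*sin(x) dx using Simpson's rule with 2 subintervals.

f(x) = x*sin(x)
a = 1.0, b = 2.0, n = 2
h = (b - a)/n = 0.500000

Simpson's rule: (h/3)[f(x₀) + 4f(x₁) + 2f(x₂) + ... + f(xₙ)]

x_0 = 1.0000, f(x_0) = 0.841471, coefficient = 1
x_1 = 1.5000, f(x_1) = 1.496242, coefficient = 4
x_2 = 2.0000, f(x_2) = 1.818595, coefficient = 1

I ≈ (0.500000/3) × 8.645036 = 1.440839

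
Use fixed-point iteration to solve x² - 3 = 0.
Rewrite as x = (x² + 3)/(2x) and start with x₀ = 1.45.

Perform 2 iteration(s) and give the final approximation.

Equation: x² - 3 = 0
Fixed-point form: x = (x² + 3)/(2x)
x₀ = 1.45

x_1 = g(1.450000) = 1.759483
x_2 = g(1.759483) = 1.732265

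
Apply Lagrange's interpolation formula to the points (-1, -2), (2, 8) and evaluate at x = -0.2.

Lagrange interpolation formula:
P(x) = Σ yᵢ × Lᵢ(x)
where Lᵢ(x) = Π_{j≠i} (x - xⱼ)/(xᵢ - xⱼ)

L_0(-0.2) = (-0.2 - 2)/(-1 - 2) = 0.733333
L_1(-0.2) = (-0.2 - (-1))/(2 - (-1)) = 0.266667

P(-0.2) = (-2)×L_0(-0.2) + 8×L_1(-0.2)
P(-0.2) = 0.666667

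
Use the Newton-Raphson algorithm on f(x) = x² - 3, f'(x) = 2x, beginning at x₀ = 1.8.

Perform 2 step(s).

f(x) = x² - 3
f'(x) = 2x
x₀ = 1.8

Newton-Raphson formula: x_{n+1} = x_n - f(x_n)/f'(x_n)

Iteration 1:
  f(1.800000) = 0.240000
  f'(1.800000) = 3.600000
  x_1 = 1.800000 - 0.240000/3.600000 = 1.733333
Iteration 2:
  f(1.733333) = 0.004444
  f'(1.733333) = 3.466667
  x_2 = 1.733333 - 0.004444/3.466667 = 1.732051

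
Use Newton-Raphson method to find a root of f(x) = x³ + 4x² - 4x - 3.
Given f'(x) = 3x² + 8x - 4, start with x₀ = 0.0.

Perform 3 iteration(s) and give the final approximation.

f(x) = x³ + 4x² - 4x - 3
f'(x) = 3x² + 8x - 4
x₀ = 0.0

Newton-Raphson formula: x_{n+1} = x_n - f(x_n)/f'(x_n)

Iteration 1:
  f(0.000000) = -3.000000
  f'(0.000000) = -4.000000
  x_1 = 0.000000 - (-3.000000)/(-4.000000) = -0.750000
Iteration 2:
  f(-0.750000) = 1.828125
  f'(-0.750000) = -8.312500
  x_2 = -0.750000 - 1.828125/(-8.312500) = -0.530075
Iteration 3:
  f(-0.530075) = 0.095279
  f'(-0.530075) = -7.397662
  x_3 = -0.530075 - 0.095279/(-7.397662) = -0.517196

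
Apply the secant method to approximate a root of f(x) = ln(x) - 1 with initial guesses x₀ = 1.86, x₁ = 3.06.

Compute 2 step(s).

f(x) = ln(x) - 1
x₀ = 1.86, x₁ = 3.06

Secant formula: x_{n+1} = x_n - f(x_n)(x_n - x_{n-1})/(f(x_n) - f(x_{n-1}))

Iteration 1:
  f(1.860000) = -0.379424
  f(3.060000) = 0.118415
  x_2 = 3.060000 - 0.118415×(3.060000 - 1.860000)/(0.118415 - (-0.379424))
       = 2.774570
Iteration 2:
  f(3.060000) = 0.118415
  f(2.774570) = 0.020496
  x_3 = 2.774570 - 0.020496×(2.774570 - 3.060000)/(0.020496 - 0.118415)
       = 2.714826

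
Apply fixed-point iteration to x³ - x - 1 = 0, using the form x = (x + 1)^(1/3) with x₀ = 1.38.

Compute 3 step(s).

Equation: x³ - x - 1 = 0
Fixed-point form: x = (x + 1)^(1/3)
x₀ = 1.38

x_1 = g(1.380000) = 1.335136
x_2 = g(1.335136) = 1.326694
x_3 = g(1.326694) = 1.325093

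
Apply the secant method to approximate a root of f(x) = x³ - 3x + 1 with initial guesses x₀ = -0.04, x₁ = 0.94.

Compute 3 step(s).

f(x) = x³ - 3x + 1
x₀ = -0.04, x₁ = 0.94

Secant formula: x_{n+1} = x_n - f(x_n)(x_n - x_{n-1})/(f(x_n) - f(x_{n-1}))

Iteration 1:
  f(-0.040000) = 1.119936
  f(0.940000) = -0.989416
  x_2 = 0.940000 - (-0.989416)×(0.940000 - (-0.040000))/(-0.989416 - 1.119936)
       = 0.480320
Iteration 2:
  f(0.940000) = -0.989416
  f(0.480320) = -0.330146
  x_3 = 0.480320 - (-0.330146)×(0.480320 - 0.940000)/(-0.330146 - (-0.989416))
       = 0.250123
Iteration 3:
  f(0.480320) = -0.330146
  f(0.250123) = 0.265278
  x_4 = 0.250123 - 0.265278×(0.250123 - 0.480320)/(0.265278 - (-0.330146))
       = 0.352682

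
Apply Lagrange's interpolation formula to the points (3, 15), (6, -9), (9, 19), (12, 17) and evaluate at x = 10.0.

Lagrange interpolation formula:
P(x) = Σ yᵢ × Lᵢ(x)
where Lᵢ(x) = Π_{j≠i} (x - xⱼ)/(xᵢ - xⱼ)

L_0(10.0) = (10.0 - 6)/(3 - 6) × (10.0 - 9)/(3 - 9) × (10.0 - 12)/(3 - 12) = 0.049383
L_1(10.0) = (10.0 - 3)/(6 - 3) × (10.0 - 9)/(6 - 9) × (10.0 - 12)/(6 - 12) = -0.259259
L_2(10.0) = (10.0 - 3)/(9 - 3) × (10.0 - 6)/(9 - 6) × (10.0 - 12)/(9 - 12) = 1.037037
L_3(10.0) = (10.0 - 3)/(12 - 3) × (10.0 - 6)/(12 - 6) × (10.0 - 9)/(12 - 9) = 0.172840

P(10.0) = 15×L_0(10.0) + (-9)×L_1(10.0) + 19×L_2(10.0) + 17×L_3(10.0)
P(10.0) = 25.716049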